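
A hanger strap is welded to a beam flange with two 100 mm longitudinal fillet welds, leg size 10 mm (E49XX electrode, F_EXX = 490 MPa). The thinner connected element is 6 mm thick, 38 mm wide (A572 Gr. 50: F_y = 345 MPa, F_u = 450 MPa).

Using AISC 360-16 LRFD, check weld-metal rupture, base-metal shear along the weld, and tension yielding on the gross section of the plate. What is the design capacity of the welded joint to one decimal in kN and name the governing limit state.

70.8 kN (gross-section yield governs)

Weld metal: throat = 0.707×10 = 7.07 mm, L = 2×100 = 200 mm. φR_n = 0.75 × 0.6 × 490 × 7.07 × 200 = 311.8 kN.
Base metal shear (6 mm plate): yield φR_n = 1.0×0.6×345×6×200 = 248.4 kN; rupture φR_n = 0.75×0.6×450×6×200 = 243.0 kN; take 243.0 kN (rupture).
Tension yield (gross): A_g = 38×6 = 228 mm². φR_n = 0.90 × 345 × 228 = 70.8 kN.
Governing: min(311.8, 243.0, 70.8) = 70.8 kN → gross-section yield.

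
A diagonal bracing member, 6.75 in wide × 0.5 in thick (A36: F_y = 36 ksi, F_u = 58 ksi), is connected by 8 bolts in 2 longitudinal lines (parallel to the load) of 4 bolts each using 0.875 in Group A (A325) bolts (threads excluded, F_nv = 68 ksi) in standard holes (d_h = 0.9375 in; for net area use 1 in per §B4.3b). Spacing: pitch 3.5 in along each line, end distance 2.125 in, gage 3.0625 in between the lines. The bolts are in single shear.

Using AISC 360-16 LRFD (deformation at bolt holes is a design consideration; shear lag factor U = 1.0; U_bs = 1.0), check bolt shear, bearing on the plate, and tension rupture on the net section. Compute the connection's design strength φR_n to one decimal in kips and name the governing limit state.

103.3 kips (net-section rupture governs)

Bolt shear: A_b = π(0.875)²/4 = 0.60132 in². φR_n = 0.75 × 68 × 0.60132 × 8 × 1 = 245.3 kips.
Bearing (0.5 in plate, F_u = 58 ksi): end bolts L_c = 2.125 − 0.9375/2 = 1.65625, R_n = min(1.2×1.65625×0.5×58, 2.4×0.875×0.5×58) = 57.638 kips/bolt; interior L_c = 3.5 − 0.9375 = 2.5625, R_n = 60.9 kips/bolt. φR_n = 0.75 × (2×57.638 + 6×60.9) = 360.5 kips.
Tension rupture (net): A_n = (6.75 − 2×1)×0.5 = 2.375 in² (U = 1.0, A_e = A_n). φR_n = 0.75 × 58 × 2.375 = 103.3 kips.
Governing: min(245.3, 360.5, 103.3) = 103.3 kips → net-section rupture.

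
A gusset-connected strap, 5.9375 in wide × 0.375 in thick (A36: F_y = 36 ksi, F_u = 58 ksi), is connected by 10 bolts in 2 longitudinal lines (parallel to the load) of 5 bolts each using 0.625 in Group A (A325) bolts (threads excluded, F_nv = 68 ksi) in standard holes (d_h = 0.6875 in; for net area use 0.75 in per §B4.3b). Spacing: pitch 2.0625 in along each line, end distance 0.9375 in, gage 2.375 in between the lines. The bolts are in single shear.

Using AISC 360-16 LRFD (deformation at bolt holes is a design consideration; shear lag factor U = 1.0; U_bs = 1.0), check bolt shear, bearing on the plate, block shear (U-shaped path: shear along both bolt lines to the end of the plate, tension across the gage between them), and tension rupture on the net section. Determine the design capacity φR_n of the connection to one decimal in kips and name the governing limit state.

72.4 kips (net-section rupture governs)

Bolt shear: A_b = π(0.625)²/4 = 0.3068 in². φR_n = 0.75 × 68 × 0.3068 × 10 × 1 = 156.5 kips.
Bearing (0.375 in plate, F_u = 58 ksi): end bolts L_c = 0.9375 − 0.6875/2 = 0.59375, R_n = min(1.2×0.59375×0.375×58, 2.4×0.625×0.375×58) = 15.497 kips/bolt; interior L_c = 2.0625 − 0.6875 = 1.375, R_n = 32.625 kips/bolt. φR_n = 0.75 × (2×15.497 + 8×32.625) = 219.0 kips.
Block shear: shear path 2×[0.9375+4×2.0625] = 2×9.1875 in, A_gv = 6.8906, A_nv = 2×(9.1875 − 4.5×0.75)×0.375 = 4.3594 in²; tension across gage: (2.375 − 1×0.75)×0.375 = 0.60938 in². R_n = min(0.6×58×4.3594, 0.6×36×6.8906) + 1.0×58×0.60938 = min(151.71, 148.84) + 35.344 = 184.18 kips. φR_n = 0.75 × 184.18 = 138.1 kips.
Tension rupture (net): A_n = (5.9375 − 2×0.75)×0.375 = 1.6641 in² (U = 1.0, A_e = A_n). φR_n = 0.75 × 58 × 1.6641 = 72.4 kips.
Governing: min(156.5, 219.0, 138.1, 72.4) = 72.4 kips → net-section rupture.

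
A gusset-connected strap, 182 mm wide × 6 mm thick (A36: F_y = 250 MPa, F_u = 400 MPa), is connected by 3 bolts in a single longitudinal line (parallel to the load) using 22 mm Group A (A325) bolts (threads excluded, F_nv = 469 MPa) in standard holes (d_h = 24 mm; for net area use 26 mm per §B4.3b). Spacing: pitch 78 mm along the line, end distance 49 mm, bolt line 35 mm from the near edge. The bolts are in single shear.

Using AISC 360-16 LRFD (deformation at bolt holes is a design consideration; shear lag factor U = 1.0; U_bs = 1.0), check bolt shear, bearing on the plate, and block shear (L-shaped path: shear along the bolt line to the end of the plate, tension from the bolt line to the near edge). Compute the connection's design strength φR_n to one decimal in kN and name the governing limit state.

Bolt shear: A_b = π(22)²/4 = 380.13 mm². φR_n = 0.75 × 469 × 380.13 × 3 × 1 = 401.1 kN.
Bearing (6 mm plate, F_u = 400 MPa): end bolts L_c = 49 − 24/2 = 37, R_n = min(1.2×37×6×400, 2.4×22×6×400) = 106.56 kN/bolt; interior L_c = 78 − 24 = 54, R_n = 126.72 kN/bolt. φR_n = 0.75 × (1×106.56 + 2×126.72) = 270.0 kN.
Block shear: shear path 1×[49+2×78] = 1×205 mm, A_gv = 1230, A_nv = 1×(205 − 2.5×26)×6 = 840 mm²; tension to near edge: (35 − 0.5×26)×6 = 132 mm². R_n = min(0.6×400×840, 0.6×250×1230) + 1.0×400×132 = min(201.6, 184.5) + 52.8 = 237.3 kN. φR_n = 0.75 × 237.3 = 178.0 kN.
Governing: min(401.1, 270.0, 178.0) = 178.0 kN → block shear.

178.0 kN (block shear governs)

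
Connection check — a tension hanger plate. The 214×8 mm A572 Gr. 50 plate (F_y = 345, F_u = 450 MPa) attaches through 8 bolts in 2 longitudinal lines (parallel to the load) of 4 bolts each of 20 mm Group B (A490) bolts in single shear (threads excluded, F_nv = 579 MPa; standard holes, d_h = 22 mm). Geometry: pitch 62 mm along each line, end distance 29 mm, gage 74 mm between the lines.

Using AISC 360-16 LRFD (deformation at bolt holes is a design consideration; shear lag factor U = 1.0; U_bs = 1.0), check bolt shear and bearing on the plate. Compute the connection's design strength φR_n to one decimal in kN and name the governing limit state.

894.2 kN (bearing governs)

Bolt shear: A_b = π(20)²/4 = 314.16 mm². φR_n = 0.75 × 579 × 314.16 × 8 × 1 = 1091.4 kN.
Bearing (8 mm plate, F_u = 450 MPa): end bolts L_c = 29 − 22/2 = 18, R_n = min(1.2×18×8×450, 2.4×20×8×450) = 77.76 kN/bolt; interior L_c = 62 − 22 = 40, R_n = 172.8 kN/bolt. φR_n = 0.75 × (2×77.76 + 6×172.8) = 894.2 kN.
Governing: min(1091.4, 894.2) = 894.2 kN → bearing.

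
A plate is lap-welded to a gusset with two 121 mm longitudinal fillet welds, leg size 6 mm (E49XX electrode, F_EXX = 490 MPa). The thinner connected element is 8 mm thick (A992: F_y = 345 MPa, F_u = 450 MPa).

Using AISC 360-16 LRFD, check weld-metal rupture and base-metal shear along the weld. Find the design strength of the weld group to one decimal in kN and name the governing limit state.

226.4 kN (weld metal governs)

Weld metal: throat = 0.707×6 = 4.242 mm, L = 2×121 = 242 mm. φR_n = 0.75 × 0.6 × 490 × 4.242 × 242 = 226.4 kN.
Base metal shear (8 mm plate): yield φR_n = 1.0×0.6×345×8×242 = 400.8 kN; rupture φR_n = 0.75×0.6×450×8×242 = 392.0 kN; take 392.0 kN (rupture).
Governing: min(226.4, 392.0) = 226.4 kN → weld metal.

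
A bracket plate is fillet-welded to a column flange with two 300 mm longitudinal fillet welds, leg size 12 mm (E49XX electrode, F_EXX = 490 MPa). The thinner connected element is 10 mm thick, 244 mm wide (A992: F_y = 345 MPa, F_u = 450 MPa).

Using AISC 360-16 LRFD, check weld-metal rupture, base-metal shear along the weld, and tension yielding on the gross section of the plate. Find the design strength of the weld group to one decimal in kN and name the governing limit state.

Weld metal: throat = 0.707×12 = 8.484 mm, L = 2×300 = 600 mm. φR_n = 0.75 × 0.6 × 490 × 8.484 × 600 = 1122.4 kN.
Base metal shear (10 mm plate): yield φR_n = 1.0×0.6×345×10×600 = 1242.0 kN; rupture φR_n = 0.75×0.6×450×10×600 = 1215.0 kN; take 1215.0 kN (rupture).
Tension yield (gross): A_g = 244×10 = 2440 mm². φR_n = 0.90 × 345 × 2440 = 757.6 kN.
Governing: min(1122.4, 1215.0, 757.6) = 757.6 kN → gross-section yield.

757.6 kN (gross-section yield governs)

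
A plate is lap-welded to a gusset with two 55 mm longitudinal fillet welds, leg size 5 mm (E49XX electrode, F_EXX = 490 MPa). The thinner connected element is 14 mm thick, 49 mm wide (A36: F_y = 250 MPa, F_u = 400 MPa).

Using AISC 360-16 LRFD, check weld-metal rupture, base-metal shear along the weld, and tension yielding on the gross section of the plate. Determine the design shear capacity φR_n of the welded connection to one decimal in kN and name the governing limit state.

Weld metal: throat = 0.707×5 = 3.535 mm, L = 2×55 = 110 mm. φR_n = 0.75 × 0.6 × 490 × 3.535 × 110 = 85.7 kN.
Base metal shear (14 mm plate): yield φR_n = 1.0×0.6×250×14×110 = 231.0 kN; rupture φR_n = 0.75×0.6×400×14×110 = 277.2 kN; take 231.0 kN (yield).
Tension yield (gross): A_g = 49×14 = 686 mm². φR_n = 0.90 × 250 × 686 = 154.4 kN.
Governing: min(85.7, 231.0, 154.4) = 85.7 kN → weld metal.

85.7 kN (weld metal governs)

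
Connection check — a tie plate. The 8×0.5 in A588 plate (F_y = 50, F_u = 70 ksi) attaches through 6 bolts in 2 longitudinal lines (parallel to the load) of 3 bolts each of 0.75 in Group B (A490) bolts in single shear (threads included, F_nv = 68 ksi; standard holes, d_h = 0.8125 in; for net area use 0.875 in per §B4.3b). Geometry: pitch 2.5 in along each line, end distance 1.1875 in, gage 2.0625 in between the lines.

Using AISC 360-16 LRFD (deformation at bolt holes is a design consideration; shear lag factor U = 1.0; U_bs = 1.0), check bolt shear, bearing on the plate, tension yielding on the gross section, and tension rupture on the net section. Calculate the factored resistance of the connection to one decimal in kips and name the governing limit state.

Bolt shear: A_b = π(0.75)²/4 = 0.44179 in². φR_n = 0.75 × 68 × 0.44179 × 6 × 1 = 135.2 kips.
Bearing (0.5 in plate, F_u = 70 ksi): end bolts L_c = 1.1875 − 0.8125/2 = 0.78125, R_n = min(1.2×0.78125×0.5×70, 2.4×0.75×0.5×70) = 32.813 kips/bolt; interior L_c = 2.5 − 0.8125 = 1.6875, R_n = 63 kips/bolt. φR_n = 0.75 × (2×32.813 + 4×63) = 238.2 kips.
Tension yield (gross): A_g = 8×0.5 = 4 in². φR_n = 0.90 × 50 × 4 = 180.0 kips.
Tension rupture (net): A_n = (8 − 2×0.875)×0.5 = 3.125 in² (U = 1.0, A_e = A_n). φR_n = 0.75 × 70 × 3.125 = 164.1 kips.
Governing: min(135.2, 238.2, 180.0, 164.1) = 135.2 kips → bolt shear.

135.2 kips (bolt shear governs)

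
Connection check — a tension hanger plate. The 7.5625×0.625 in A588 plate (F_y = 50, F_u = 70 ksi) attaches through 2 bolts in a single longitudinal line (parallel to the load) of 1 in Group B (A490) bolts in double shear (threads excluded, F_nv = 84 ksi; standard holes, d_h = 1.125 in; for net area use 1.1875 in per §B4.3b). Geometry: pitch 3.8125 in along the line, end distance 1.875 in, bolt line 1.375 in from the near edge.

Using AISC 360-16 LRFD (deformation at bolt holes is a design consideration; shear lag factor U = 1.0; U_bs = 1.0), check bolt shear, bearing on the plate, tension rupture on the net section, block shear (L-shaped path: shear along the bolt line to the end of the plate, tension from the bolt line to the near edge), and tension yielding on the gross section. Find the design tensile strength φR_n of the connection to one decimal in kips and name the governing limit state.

Bolt shear: A_b = π(1)²/4 = 0.7854 in². φR_n = 0.75 × 84 × 0.7854 × 2 × 2 = 197.9 kips.
Bearing (0.625 in plate, F_u = 70 ksi): end bolts L_c = 1.875 − 1.125/2 = 1.3125, R_n = min(1.2×1.3125×0.625×70, 2.4×1×0.625×70) = 68.906 kips/bolt; interior L_c = 3.8125 − 1.125 = 2.6875, R_n = 105 kips/bolt. φR_n = 0.75 × (1×68.906 + 1×105) = 130.4 kips.
Tension rupture (net): A_n = (7.5625 − 1×1.1875)×0.625 = 3.9844 in² (U = 1.0, A_e = A_n). φR_n = 0.75 × 70 × 3.9844 = 209.2 kips.
Block shear: shear path 1×[1.875+1×3.8125] = 1×5.6875 in, A_gv = 3.5547, A_nv = 1×(5.6875 − 1.5×1.1875)×0.625 = 2.4414 in²; tension to near edge: (1.375 − 0.5×1.1875)×0.625 = 0.48828 in². R_n = min(0.6×70×2.4414, 0.6×50×3.5547) + 1.0×70×0.48828 = min(102.54, 106.64) + 34.18 = 136.72 kips. φR_n = 0.75 × 136.72 = 102.5 kips.
Tension yield (gross): A_g = 7.5625×0.625 = 4.7266 in². φR_n = 0.90 × 50 × 4.7266 = 212.7 kips.
Governing: min(197.9, 130.4, 209.2, 102.5, 212.7) = 102.5 kips → block shear.

102.5 kips (block shear governs)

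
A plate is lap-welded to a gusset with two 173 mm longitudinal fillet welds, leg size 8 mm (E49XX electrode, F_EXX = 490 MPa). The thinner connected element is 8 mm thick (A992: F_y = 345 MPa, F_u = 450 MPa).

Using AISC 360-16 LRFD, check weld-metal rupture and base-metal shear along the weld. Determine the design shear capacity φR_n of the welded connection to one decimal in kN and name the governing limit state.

Weld metal: throat = 0.707×8 = 5.656 mm, L = 2×173 = 346 mm. φR_n = 0.75 × 0.6 × 490 × 5.656 × 346 = 431.5 kN.
Base metal shear (8 mm plate): yield φR_n = 1.0×0.6×345×8×346 = 573.0 kN; rupture φR_n = 0.75×0.6×450×8×346 = 560.5 kN; take 560.5 kN (rupture).
Governing: min(431.5, 560.5) = 431.5 kN → weld metal.

431.5 kN (weld metal governs)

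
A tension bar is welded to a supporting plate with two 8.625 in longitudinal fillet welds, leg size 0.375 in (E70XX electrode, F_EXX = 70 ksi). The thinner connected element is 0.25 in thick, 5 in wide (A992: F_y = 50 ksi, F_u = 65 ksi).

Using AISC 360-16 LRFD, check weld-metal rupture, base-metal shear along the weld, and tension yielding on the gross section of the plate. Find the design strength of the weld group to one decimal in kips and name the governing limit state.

56.3 kips (gross-section yield governs)

Weld metal: throat = 0.707×0.375 = 0.26513 in, L = 2×8.625 = 17.25 in. φR_n = 0.75 × 0.6 × 70 × 0.26513 × 17.25 = 144.1 kips.
Base metal shear (0.25 in plate): yield φR_n = 1.0×0.6×50×0.25×17.25 = 129.4 kips; rupture φR_n = 0.75×0.6×65×0.25×17.25 = 126.1 kips; take 126.1 kips (rupture).
Tension yield (gross): A_g = 5×0.25 = 1.25 in². φR_n = 0.90 × 50 × 1.25 = 56.3 kips.
Governing: min(144.1, 126.1, 56.3) = 56.3 kips → gross-section yield.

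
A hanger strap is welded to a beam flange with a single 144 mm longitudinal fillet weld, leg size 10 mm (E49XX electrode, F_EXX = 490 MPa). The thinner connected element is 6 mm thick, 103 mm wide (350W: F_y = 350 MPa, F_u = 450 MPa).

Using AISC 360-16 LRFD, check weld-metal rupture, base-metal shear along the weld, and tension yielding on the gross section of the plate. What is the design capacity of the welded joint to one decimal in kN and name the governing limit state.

Weld metal: throat = 0.707×10 = 7.07 mm, L = 144 mm. φR_n = 0.75 × 0.6 × 490 × 7.07 × 144 = 224.5 kN.
Base metal shear (6 mm plate): yield φR_n = 1.0×0.6×350×6×144 = 181.4 kN; rupture φR_n = 0.75×0.6×450×6×144 = 175.0 kN; take 175.0 kN (rupture).
Tension yield (gross): A_g = 103×6 = 618 mm². φR_n = 0.90 × 350 × 618 = 194.7 kN.
Governing: min(224.5, 175.0, 194.7) = 175.0 kN → base-metal shear.

175.0 kN (base-metal shear governs)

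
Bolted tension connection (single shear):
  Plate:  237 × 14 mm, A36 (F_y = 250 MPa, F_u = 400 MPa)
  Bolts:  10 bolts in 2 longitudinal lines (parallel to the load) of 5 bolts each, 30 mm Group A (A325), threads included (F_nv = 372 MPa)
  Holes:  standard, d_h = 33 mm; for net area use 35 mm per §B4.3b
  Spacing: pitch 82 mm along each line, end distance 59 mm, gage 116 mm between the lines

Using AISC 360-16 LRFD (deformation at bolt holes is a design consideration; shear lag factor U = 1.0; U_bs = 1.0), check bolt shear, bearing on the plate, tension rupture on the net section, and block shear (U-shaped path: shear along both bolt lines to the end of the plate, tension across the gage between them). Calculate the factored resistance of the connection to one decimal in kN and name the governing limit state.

701.4 kN (net-section rupture governs)

Bolt shear: A_b = π(30)²/4 = 706.86 mm². φR_n = 0.75 × 372 × 706.86 × 10 × 1 = 1972.1 kN.
Bearing (14 mm plate, F_u = 400 MPa): end bolts L_c = 59 − 33/2 = 42.5, R_n = min(1.2×42.5×14×400, 2.4×30×14×400) = 285.6 kN/bolt; interior L_c = 82 − 33 = 49, R_n = 329.28 kN/bolt. φR_n = 0.75 × (2×285.6 + 8×329.28) = 2404.1 kN.
Tension rupture (net): A_n = (237 − 2×35)×14 = 2338 mm² (U = 1.0, A_e = A_n). φR_n = 0.75 × 400 × 2338 = 701.4 kN.
Block shear: shear path 2×[59+4×82] = 2×387 mm, A_gv = 10836, A_nv = 2×(387 − 4.5×35)×14 = 6426 mm²; tension across gage: (116 − 1×35)×14 = 1134 mm². R_n = min(0.6×400×6426, 0.6×250×10836) + 1.0×400×1134 = min(1542.2, 1625.4) + 453.6 = 1995.8 kN. φR_n = 0.75 × 1995.8 = 1496.9 kN.
Governing: min(1972.1, 2404.1, 701.4, 1496.9) = 701.4 kN → net-section rupture.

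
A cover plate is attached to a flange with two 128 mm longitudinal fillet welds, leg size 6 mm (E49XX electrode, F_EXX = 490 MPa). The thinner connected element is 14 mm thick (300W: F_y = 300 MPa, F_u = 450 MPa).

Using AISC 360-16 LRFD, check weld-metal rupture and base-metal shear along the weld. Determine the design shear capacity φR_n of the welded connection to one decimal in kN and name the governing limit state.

239.5 kN (weld metal governs)

Weld metal: throat = 0.707×6 = 4.242 mm, L = 2×128 = 256 mm. φR_n = 0.75 × 0.6 × 490 × 4.242 × 256 = 239.5 kN.
Base metal shear (14 mm plate): yield φR_n = 1.0×0.6×300×14×256 = 645.1 kN; rupture φR_n = 0.75×0.6×450×14×256 = 725.8 kN; take 645.1 kN (yield).
Governing: min(239.5, 645.1) = 239.5 kN → weld metal.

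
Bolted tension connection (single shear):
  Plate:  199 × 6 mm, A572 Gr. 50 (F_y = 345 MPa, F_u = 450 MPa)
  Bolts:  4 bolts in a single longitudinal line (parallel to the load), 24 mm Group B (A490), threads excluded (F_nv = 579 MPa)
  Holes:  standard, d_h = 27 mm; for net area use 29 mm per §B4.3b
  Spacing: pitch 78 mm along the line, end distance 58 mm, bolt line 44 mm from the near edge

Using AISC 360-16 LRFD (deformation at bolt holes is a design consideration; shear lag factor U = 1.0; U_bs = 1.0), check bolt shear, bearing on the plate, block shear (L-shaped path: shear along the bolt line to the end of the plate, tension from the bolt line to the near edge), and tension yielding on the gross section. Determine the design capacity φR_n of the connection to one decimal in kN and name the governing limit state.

291.2 kN (block shear governs)

Bolt shear: A_b = π(24)²/4 = 452.39 mm². φR_n = 0.75 × 579 × 452.39 × 4 × 1 = 785.8 kN.
Bearing (6 mm plate, F_u = 450 MPa): end bolts L_c = 58 − 27/2 = 44.5, R_n = min(1.2×44.5×6×450, 2.4×24×6×450) = 144.18 kN/bolt; interior L_c = 78 − 27 = 51, R_n = 155.52 kN/bolt. φR_n = 0.75 × (1×144.18 + 3×155.52) = 458.1 kN.
Block shear: shear path 1×[58+3×78] = 1×292 mm, A_gv = 1752, A_nv = 1×(292 − 3.5×29)×6 = 1143 mm²; tension to near edge: (44 − 0.5×29)×6 = 177 mm². R_n = min(0.6×450×1143, 0.6×345×1752) + 1.0×450×177 = min(308.61, 362.66) + 79.65 = 388.26 kN. φR_n = 0.75 × 388.26 = 291.2 kN.
Tension yield (gross): A_g = 199×6 = 1194 mm². φR_n = 0.90 × 345 × 1194 = 370.7 kN.
Governing: min(785.8, 458.1, 291.2, 370.7) = 291.2 kN → block shear.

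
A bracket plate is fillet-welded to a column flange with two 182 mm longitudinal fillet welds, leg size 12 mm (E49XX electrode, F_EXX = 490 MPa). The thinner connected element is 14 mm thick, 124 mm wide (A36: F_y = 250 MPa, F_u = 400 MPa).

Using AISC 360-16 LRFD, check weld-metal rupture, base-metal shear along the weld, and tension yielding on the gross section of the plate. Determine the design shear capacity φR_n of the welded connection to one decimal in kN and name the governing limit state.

390.6 kN (gross-section yield governs)

Weld metal: throat = 0.707×12 = 8.484 mm, L = 2×182 = 364 mm. φR_n = 0.75 × 0.6 × 490 × 8.484 × 364 = 680.9 kN.
Base metal shear (14 mm plate): yield φR_n = 1.0×0.6×250×14×364 = 764.4 kN; rupture φR_n = 0.75×0.6×400×14×364 = 917.3 kN; take 764.4 kN (yield).
Tension yield (gross): A_g = 124×14 = 1736 mm². φR_n = 0.90 × 250 × 1736 = 390.6 kN.
Governing: min(680.9, 764.4, 390.6) = 390.6 kN → gross-section yield.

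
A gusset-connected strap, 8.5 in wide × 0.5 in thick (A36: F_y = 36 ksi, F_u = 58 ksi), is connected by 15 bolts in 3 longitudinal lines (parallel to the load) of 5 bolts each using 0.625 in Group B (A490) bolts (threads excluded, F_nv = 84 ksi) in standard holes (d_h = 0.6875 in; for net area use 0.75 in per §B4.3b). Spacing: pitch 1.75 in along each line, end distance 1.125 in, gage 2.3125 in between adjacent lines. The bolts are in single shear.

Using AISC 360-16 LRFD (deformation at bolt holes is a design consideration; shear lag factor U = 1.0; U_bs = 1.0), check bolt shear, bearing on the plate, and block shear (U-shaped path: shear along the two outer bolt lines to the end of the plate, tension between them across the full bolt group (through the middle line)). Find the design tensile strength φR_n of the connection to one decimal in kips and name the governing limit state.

Bolt shear: A_b = π(0.625)²/4 = 0.3068 in². φR_n = 0.75 × 84 × 0.3068 × 15 × 1 = 289.9 kips.
Bearing (0.5 in plate, F_u = 58 ksi): end bolts L_c = 1.125 − 0.6875/2 = 0.78125, R_n = min(1.2×0.78125×0.5×58, 2.4×0.625×0.5×58) = 27.188 kips/bolt; interior L_c = 1.75 − 0.6875 = 1.0625, R_n = 36.975 kips/bolt. φR_n = 0.75 × (3×27.188 + 12×36.975) = 393.9 kips.
Block shear: shear path 2×[1.125+4×1.75] = 2×8.125 in, A_gv = 8.125, A_nv = 2×(8.125 − 4.5×0.75)×0.5 = 4.75 in²; tension across gage: (4.625 − 2×0.75)×0.5 = 1.5625 in². R_n = min(0.6×58×4.75, 0.6×36×8.125) + 1.0×58×1.5625 = min(165.3, 175.5) + 90.625 = 255.93 kips. φR_n = 0.75 × 255.93 = 191.9 kips.
Governing: min(289.9, 393.9, 191.9) = 191.9 kips → block shear.

191.9 kips (block shear governs)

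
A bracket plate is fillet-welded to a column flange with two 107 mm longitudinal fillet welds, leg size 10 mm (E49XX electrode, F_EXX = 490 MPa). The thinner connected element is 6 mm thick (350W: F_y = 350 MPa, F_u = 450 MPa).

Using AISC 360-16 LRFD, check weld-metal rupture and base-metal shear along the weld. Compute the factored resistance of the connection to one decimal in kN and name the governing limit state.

Weld metal: throat = 0.707×10 = 7.07 mm, L = 2×107 = 214 mm. φR_n = 0.75 × 0.6 × 490 × 7.07 × 214 = 333.6 kN.
Base metal shear (6 mm plate): yield φR_n = 1.0×0.6×350×6×214 = 269.6 kN; rupture φR_n = 0.75×0.6×450×6×214 = 260.0 kN; take 260.0 kN (rupture).
Governing: min(333.6, 260.0) = 260.0 kN → base-metal shear.

260.0 kN (base-metal shear governs)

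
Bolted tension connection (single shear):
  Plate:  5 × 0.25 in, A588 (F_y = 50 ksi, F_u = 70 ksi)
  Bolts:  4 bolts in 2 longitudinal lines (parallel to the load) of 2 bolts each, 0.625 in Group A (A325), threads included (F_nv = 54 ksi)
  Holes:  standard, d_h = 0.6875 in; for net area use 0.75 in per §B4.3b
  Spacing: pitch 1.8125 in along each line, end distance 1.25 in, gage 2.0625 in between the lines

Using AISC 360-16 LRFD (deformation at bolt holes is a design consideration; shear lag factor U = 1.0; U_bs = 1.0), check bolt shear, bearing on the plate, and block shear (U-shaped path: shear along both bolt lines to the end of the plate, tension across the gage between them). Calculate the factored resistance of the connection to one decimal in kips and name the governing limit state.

47.7 kips (block shear governs)

Bolt shear: A_b = π(0.625)²/4 = 0.3068 in². φR_n = 0.75 × 54 × 0.3068 × 4 × 1 = 49.7 kips.
Bearing (0.25 in plate, F_u = 70 ksi): end bolts L_c = 1.25 − 0.6875/2 = 0.90625, R_n = min(1.2×0.90625×0.25×70, 2.4×0.625×0.25×70) = 19.031 kips/bolt; interior L_c = 1.8125 − 0.6875 = 1.125, R_n = 23.625 kips/bolt. φR_n = 0.75 × (2×19.031 + 2×23.625) = 64.0 kips.
Block shear: shear path 2×[1.25+1×1.8125] = 2×3.0625 in, A_gv = 1.5313, A_nv = 2×(3.0625 − 1.5×0.75)×0.25 = 0.96875 in²; tension across gage: (2.0625 − 1×0.75)×0.25 = 0.32813 in². R_n = min(0.6×70×0.96875, 0.6×50×1.5313) + 1.0×70×0.32813 = min(40.688, 45.939) + 22.969 = 63.657 kips. φR_n = 0.75 × 63.657 = 47.7 kips.
Governing: min(49.7, 64.0, 47.7) = 47.7 kips → block shear.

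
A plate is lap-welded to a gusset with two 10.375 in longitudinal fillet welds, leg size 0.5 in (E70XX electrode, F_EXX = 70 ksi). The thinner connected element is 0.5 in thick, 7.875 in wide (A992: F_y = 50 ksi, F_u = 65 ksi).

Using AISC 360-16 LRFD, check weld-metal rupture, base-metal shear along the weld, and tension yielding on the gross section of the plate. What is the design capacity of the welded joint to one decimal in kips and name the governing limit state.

Weld metal: throat = 0.707×0.5 = 0.3535 in, L = 2×10.375 = 20.75 in. φR_n = 0.75 × 0.6 × 70 × 0.3535 × 20.75 = 231.1 kips.
Base metal shear (0.5 in plate): yield φR_n = 1.0×0.6×50×0.5×20.75 = 311.3 kips; rupture φR_n = 0.75×0.6×65×0.5×20.75 = 303.5 kips; take 303.5 kips (rupture).
Tension yield (gross): A_g = 7.875×0.5 = 3.9375 in². φR_n = 0.90 × 50 × 3.9375 = 177.2 kips.
Governing: min(231.1, 303.5, 177.2) = 177.2 kips → gross-section yield.

177.2 kips (gross-section yield governs)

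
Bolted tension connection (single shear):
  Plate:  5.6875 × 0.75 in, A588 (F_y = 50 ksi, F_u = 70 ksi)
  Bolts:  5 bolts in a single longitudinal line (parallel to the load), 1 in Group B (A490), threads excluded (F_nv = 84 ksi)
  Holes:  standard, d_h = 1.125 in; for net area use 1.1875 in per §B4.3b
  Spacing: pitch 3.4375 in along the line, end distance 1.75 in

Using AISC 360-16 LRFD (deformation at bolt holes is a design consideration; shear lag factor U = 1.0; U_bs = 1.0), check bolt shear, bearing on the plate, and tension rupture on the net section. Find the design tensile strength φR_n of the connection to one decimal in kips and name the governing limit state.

Bolt shear: A_b = π(1)²/4 = 0.7854 in². φR_n = 0.75 × 84 × 0.7854 × 5 × 1 = 247.4 kips.
Bearing (0.75 in plate, F_u = 70 ksi): end bolts L_c = 1.75 − 1.125/2 = 1.1875, R_n = min(1.2×1.1875×0.75×70, 2.4×1×0.75×70) = 74.813 kips/bolt; interior L_c = 3.4375 − 1.125 = 2.3125, R_n = 126 kips/bolt. φR_n = 0.75 × (1×74.813 + 4×126) = 434.1 kips.
Tension rupture (net): A_n = (5.6875 − 1×1.1875)×0.75 = 3.375 in² (U = 1.0, A_e = A_n). φR_n = 0.75 × 70 × 3.375 = 177.2 kips.
Governing: min(247.4, 434.1, 177.2) = 177.2 kips → net-section rupture.

177.2 kips (net-section rupture governs)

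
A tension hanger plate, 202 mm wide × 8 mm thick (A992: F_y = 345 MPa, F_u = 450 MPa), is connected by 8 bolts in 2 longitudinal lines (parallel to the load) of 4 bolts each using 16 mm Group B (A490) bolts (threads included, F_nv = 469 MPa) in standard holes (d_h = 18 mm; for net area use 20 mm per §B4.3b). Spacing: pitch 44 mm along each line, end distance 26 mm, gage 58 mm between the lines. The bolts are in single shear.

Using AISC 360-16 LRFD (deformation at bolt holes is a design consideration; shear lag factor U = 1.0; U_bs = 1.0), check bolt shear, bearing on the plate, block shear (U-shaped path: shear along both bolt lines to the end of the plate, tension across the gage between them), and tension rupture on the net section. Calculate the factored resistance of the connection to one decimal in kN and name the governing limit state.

387.7 kN (block shear governs)

Bolt shear: A_b = π(16)²/4 = 201.06 mm². φR_n = 0.75 × 469 × 201.06 × 8 × 1 = 565.8 kN.
Bearing (8 mm plate, F_u = 450 MPa): end bolts L_c = 26 − 18/2 = 17, R_n = min(1.2×17×8×450, 2.4×16×8×450) = 73.44 kN/bolt; interior L_c = 44 − 18 = 26, R_n = 112.32 kN/bolt. φR_n = 0.75 × (2×73.44 + 6×112.32) = 615.6 kN.
Block shear: shear path 2×[26+3×44] = 2×158 mm, A_gv = 2528, A_nv = 2×(158 − 3.5×20)×8 = 1408 mm²; tension across gage: (58 − 1×20)×8 = 304 mm². R_n = min(0.6×450×1408, 0.6×345×2528) + 1.0×450×304 = min(380.16, 523.3) + 136.8 = 516.96 kN. φR_n = 0.75 × 516.96 = 387.7 kN.
Tension rupture (net): A_n = (202 − 2×20)×8 = 1296 mm² (U = 1.0, A_e = A_n). φR_n = 0.75 × 450 × 1296 = 437.4 kN.
Governing: min(565.8, 615.6, 387.7, 437.4) = 387.7 kN → block shear.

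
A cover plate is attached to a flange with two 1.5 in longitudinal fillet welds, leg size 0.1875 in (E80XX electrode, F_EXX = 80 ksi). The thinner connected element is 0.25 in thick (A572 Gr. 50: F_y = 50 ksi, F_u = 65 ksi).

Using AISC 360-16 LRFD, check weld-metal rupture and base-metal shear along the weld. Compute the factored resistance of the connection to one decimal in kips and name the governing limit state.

14.3 kips (weld metal governs)

Weld metal: throat = 0.707×0.1875 = 0.13256 in, L = 2×1.5 = 3 in. φR_n = 0.75 × 0.6 × 80 × 0.13256 × 3 = 14.3 kips.
Base metal shear (0.25 in plate): yield φR_n = 1.0×0.6×50×0.25×3 = 22.5 kips; rupture φR_n = 0.75×0.6×65×0.25×3 = 21.9 kips; take 21.9 kips (rupture).
Governing: min(14.3, 21.9) = 14.3 kips → weld metal.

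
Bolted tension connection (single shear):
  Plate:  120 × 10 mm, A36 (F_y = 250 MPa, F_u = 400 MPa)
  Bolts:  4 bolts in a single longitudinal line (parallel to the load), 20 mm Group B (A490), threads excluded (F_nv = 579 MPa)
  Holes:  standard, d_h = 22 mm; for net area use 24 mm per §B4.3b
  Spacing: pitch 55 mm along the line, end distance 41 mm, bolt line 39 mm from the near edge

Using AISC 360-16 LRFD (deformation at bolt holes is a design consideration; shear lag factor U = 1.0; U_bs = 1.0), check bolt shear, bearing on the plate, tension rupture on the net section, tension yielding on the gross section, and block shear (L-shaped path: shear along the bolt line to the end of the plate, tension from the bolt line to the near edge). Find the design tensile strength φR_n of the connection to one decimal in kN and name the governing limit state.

270.0 kN (gross-section yield governs)

Bolt shear: A_b = π(20)²/4 = 314.16 mm². φR_n = 0.75 × 579 × 314.16 × 4 × 1 = 545.7 kN.
Bearing (10 mm plate, F_u = 400 MPa): end bolts L_c = 41 − 22/2 = 30, R_n = min(1.2×30×10×400, 2.4×20×10×400) = 144 kN/bolt; interior L_c = 55 − 22 = 33, R_n = 158.4 kN/bolt. φR_n = 0.75 × (1×144 + 3×158.4) = 464.4 kN.
Tension rupture (net): A_n = (120 − 1×24)×10 = 960 mm² (U = 1.0, A_e = A_n). φR_n = 0.75 × 400 × 960 = 288.0 kN.
Tension yield (gross): A_g = 120×10 = 1200 mm². φR_n = 0.90 × 250 × 1200 = 270.0 kN.
Block shear: shear path 1×[41+3×55] = 1×206 mm, A_gv = 2060, A_nv = 1×(206 − 3.5×24)×10 = 1220 mm²; tension to near edge: (39 − 0.5×24)×10 = 270 mm². R_n = min(0.6×400×1220, 0.6×250×2060) + 1.0×400×270 = min(292.8, 309) + 108 = 400.8 kN. φR_n = 0.75 × 400.8 = 300.6 kN.
Governing: min(545.7, 464.4, 288.0, 270.0, 300.6) = 270.0 kN → gross-section yield.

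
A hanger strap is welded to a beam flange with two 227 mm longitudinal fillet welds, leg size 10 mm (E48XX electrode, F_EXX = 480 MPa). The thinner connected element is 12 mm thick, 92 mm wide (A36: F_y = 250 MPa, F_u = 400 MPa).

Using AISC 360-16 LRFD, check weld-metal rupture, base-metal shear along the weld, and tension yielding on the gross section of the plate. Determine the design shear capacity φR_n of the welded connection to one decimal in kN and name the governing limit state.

Weld metal: throat = 0.707×10 = 7.07 mm, L = 2×227 = 454 mm. φR_n = 0.75 × 0.6 × 480 × 7.07 × 454 = 693.3 kN.
Base metal shear (12 mm plate): yield φR_n = 1.0×0.6×250×12×454 = 817.2 kN; rupture φR_n = 0.75×0.6×400×12×454 = 980.6 kN; take 817.2 kN (yield).
Tension yield (gross): A_g = 92×12 = 1104 mm². φR_n = 0.90 × 250 × 1104 = 248.4 kN.
Governing: min(693.3, 817.2, 248.4) = 248.4 kN → gross-section yield.

248.4 kN (gross-section yield governs)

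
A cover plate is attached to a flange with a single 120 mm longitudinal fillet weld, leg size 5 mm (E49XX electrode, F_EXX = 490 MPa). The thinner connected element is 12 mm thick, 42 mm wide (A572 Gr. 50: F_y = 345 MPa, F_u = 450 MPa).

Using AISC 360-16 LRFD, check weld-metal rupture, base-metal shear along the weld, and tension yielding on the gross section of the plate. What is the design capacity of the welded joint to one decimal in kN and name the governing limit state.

Weld metal: throat = 0.707×5 = 3.535 mm, L = 120 mm. φR_n = 0.75 × 0.6 × 490 × 3.535 × 120 = 93.5 kN.
Base metal shear (12 mm plate): yield φR_n = 1.0×0.6×345×12×120 = 298.1 kN; rupture φR_n = 0.75×0.6×450×12×120 = 291.6 kN; take 291.6 kN (rupture).
Tension yield (gross): A_g = 42×12 = 504 mm². φR_n = 0.90 × 345 × 504 = 156.5 kN.
Governing: min(93.5, 291.6, 156.5) = 93.5 kN → weld metal.

93.5 kN (weld metal governs)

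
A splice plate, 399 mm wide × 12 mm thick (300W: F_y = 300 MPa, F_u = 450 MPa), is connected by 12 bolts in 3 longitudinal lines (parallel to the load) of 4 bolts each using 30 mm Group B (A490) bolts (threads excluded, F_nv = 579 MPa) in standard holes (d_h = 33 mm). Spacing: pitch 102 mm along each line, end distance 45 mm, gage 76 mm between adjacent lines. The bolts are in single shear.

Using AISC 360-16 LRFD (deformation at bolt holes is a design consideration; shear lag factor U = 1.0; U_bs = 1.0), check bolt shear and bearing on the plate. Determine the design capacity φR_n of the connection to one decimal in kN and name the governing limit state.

Bolt shear: A_b = π(30)²/4 = 706.86 mm². φR_n = 0.75 × 579 × 706.86 × 12 × 1 = 3683.4 kN.
Bearing (12 mm plate, F_u = 450 MPa): end bolts L_c = 45 − 33/2 = 28.5, R_n = min(1.2×28.5×12×450, 2.4×30×12×450) = 184.68 kN/bolt; interior L_c = 102 − 33 = 69, R_n = 388.8 kN/bolt. φR_n = 0.75 × (3×184.68 + 9×388.8) = 3039.9 kN.
Governing: min(3683.4, 3039.9) = 3039.9 kN → bearing.

3039.9 kN (bearing governs)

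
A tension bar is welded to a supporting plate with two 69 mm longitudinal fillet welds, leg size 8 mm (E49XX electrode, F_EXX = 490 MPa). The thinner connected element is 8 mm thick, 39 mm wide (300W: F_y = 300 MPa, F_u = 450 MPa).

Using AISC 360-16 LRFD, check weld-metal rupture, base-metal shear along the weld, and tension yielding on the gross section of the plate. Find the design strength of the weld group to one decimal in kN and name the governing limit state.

Weld metal: throat = 0.707×8 = 5.656 mm, L = 2×69 = 138 mm. φR_n = 0.75 × 0.6 × 490 × 5.656 × 138 = 172.1 kN.
Base metal shear (8 mm plate): yield φR_n = 1.0×0.6×300×8×138 = 198.7 kN; rupture φR_n = 0.75×0.6×450×8×138 = 223.6 kN; take 198.7 kN (yield).
Tension yield (gross): A_g = 39×8 = 312 mm². φR_n = 0.90 × 300 × 312 = 84.2 kN.
Governing: min(172.1, 198.7, 84.2) = 84.2 kN → gross-section yield.

84.2 kN (gross-section yield governs)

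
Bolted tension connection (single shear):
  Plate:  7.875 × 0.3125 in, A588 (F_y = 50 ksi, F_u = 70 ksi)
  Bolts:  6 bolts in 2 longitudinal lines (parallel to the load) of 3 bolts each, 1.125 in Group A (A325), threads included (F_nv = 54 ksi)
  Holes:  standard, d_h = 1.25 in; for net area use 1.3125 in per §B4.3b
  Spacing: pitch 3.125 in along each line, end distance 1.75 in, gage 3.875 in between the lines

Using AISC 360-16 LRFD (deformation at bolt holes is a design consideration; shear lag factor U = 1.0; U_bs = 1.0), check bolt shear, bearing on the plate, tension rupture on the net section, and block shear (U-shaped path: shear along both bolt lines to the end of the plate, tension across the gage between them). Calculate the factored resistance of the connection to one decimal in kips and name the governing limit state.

86.1 kips (net-section rupture governs)

Bolt shear: A_b = π(1.125)²/4 = 0.99402 in². φR_n = 0.75 × 54 × 0.99402 × 6 × 1 = 241.5 kips.
Bearing (0.3125 in plate, F_u = 70 ksi): end bolts L_c = 1.75 − 1.25/2 = 1.125, R_n = min(1.2×1.125×0.3125×70, 2.4×1.125×0.3125×70) = 29.531 kips/bolt; interior L_c = 3.125 − 1.25 = 1.875, R_n = 49.219 kips/bolt. φR_n = 0.75 × (2×29.531 + 4×49.219) = 192.0 kips.
Tension rupture (net): A_n = (7.875 − 2×1.3125)×0.3125 = 1.6406 in² (U = 1.0, A_e = A_n). φR_n = 0.75 × 70 × 1.6406 = 86.1 kips.
Block shear: shear path 2×[1.75+2×3.125] = 2×8 in, A_gv = 5, A_nv = 2×(8 − 2.5×1.3125)×0.3125 = 2.9492 in²; tension across gage: (3.875 − 1×1.3125)×0.3125 = 0.80078 in². R_n = min(0.6×70×2.9492, 0.6×50×5) + 1.0×70×0.80078 = min(123.87, 150) + 56.055 = 179.93 kips. φR_n = 0.75 × 179.93 = 134.9 kips.
Governing: min(241.5, 192.0, 86.1, 134.9) = 86.1 kips → net-section rupture.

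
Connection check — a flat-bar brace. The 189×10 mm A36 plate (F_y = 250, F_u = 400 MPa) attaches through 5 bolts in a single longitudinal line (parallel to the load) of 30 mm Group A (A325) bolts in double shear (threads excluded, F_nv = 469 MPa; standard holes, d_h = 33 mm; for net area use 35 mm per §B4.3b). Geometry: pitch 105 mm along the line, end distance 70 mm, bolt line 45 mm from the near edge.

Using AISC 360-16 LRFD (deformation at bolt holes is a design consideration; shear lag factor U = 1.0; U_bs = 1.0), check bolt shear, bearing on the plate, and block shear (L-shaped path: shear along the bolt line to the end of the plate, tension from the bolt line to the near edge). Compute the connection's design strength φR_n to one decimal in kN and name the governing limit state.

Bolt shear: A_b = π(30)²/4 = 706.86 mm². φR_n = 0.75 × 469 × 706.86 × 5 × 2 = 2486.4 kN.
Bearing (10 mm plate, F_u = 400 MPa): end bolts L_c = 70 − 33/2 = 53.5, R_n = min(1.2×53.5×10×400, 2.4×30×10×400) = 256.8 kN/bolt; interior L_c = 105 − 33 = 72, R_n = 288 kN/bolt. φR_n = 0.75 × (1×256.8 + 4×288) = 1056.6 kN.
Block shear: shear path 1×[70+4×105] = 1×490 mm, A_gv = 4900, A_nv = 1×(490 − 4.5×35)×10 = 3325 mm²; tension to near edge: (45 − 0.5×35)×10 = 275 mm². R_n = min(0.6×400×3325, 0.6×250×4900) + 1.0×400×275 = min(798, 735) + 110 = 845 kN. φR_n = 0.75 × 845 = 633.8 kN.
Governing: min(2486.4, 1056.6, 633.8) = 633.8 kN → block shear.

633.8 kN (block shear governs)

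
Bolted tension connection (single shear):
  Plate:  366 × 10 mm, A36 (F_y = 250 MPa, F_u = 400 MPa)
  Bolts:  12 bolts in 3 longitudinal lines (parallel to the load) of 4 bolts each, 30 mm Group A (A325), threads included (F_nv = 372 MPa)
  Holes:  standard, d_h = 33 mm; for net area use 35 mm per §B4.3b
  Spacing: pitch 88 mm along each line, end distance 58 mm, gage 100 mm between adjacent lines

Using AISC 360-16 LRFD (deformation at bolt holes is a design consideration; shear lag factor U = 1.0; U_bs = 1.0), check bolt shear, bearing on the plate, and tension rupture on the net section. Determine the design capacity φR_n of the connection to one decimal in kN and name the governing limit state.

Bolt shear: A_b = π(30)²/4 = 706.86 mm². φR_n = 0.75 × 372 × 706.86 × 12 × 1 = 2366.6 kN.
Bearing (10 mm plate, F_u = 400 MPa): end bolts L_c = 58 − 33/2 = 41.5, R_n = min(1.2×41.5×10×400, 2.4×30×10×400) = 199.2 kN/bolt; interior L_c = 88 − 33 = 55, R_n = 264 kN/bolt. φR_n = 0.75 × (3×199.2 + 9×264) = 2230.2 kN.
Tension rupture (net): A_n = (366 − 3×35)×10 = 2610 mm² (U = 1.0, A_e = A_n). φR_n = 0.75 × 400 × 2610 = 783.0 kN.
Governing: min(2366.6, 2230.2, 783.0) = 783.0 kN → net-section rupture.

783.0 kN (net-section rupture governs)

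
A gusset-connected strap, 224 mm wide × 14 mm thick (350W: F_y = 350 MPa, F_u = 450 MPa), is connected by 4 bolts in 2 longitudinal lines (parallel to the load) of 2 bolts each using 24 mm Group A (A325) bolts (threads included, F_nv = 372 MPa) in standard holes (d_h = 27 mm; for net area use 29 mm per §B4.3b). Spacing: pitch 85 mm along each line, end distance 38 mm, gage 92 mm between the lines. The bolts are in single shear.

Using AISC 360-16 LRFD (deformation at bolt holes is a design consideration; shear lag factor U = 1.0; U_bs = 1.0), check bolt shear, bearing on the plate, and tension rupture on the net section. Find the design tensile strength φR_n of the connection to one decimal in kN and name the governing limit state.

Bolt shear: A_b = π(24)²/4 = 452.39 mm². φR_n = 0.75 × 372 × 452.39 × 4 × 1 = 504.9 kN.
Bearing (14 mm plate, F_u = 450 MPa): end bolts L_c = 38 − 27/2 = 24.5, R_n = min(1.2×24.5×14×450, 2.4×24×14×450) = 185.22 kN/bolt; interior L_c = 85 − 27 = 58, R_n = 362.88 kN/bolt. φR_n = 0.75 × (2×185.22 + 2×362.88) = 822.2 kN.
Tension rupture (net): A_n = (224 − 2×29)×14 = 2324 mm² (U = 1.0, A_e = A_n). φR_n = 0.75 × 450 × 2324 = 784.4 kN.
Governing: min(504.9, 822.2, 784.4) = 504.9 kN → bolt shear.

504.9 kN (bolt shear governs)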